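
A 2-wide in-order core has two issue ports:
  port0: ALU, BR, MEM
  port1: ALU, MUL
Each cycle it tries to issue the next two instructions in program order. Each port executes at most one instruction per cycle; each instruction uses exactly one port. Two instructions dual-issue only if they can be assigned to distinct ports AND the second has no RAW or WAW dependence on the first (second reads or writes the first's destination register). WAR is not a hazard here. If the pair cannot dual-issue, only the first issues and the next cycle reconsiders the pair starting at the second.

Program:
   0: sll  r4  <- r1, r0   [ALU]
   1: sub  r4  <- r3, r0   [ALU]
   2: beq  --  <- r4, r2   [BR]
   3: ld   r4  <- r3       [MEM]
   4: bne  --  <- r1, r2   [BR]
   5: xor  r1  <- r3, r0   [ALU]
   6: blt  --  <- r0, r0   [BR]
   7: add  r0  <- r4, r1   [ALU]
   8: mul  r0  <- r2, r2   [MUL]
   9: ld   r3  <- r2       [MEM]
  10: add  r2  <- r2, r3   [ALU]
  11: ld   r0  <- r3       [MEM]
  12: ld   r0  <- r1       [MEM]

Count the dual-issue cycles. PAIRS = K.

PAIRS = 4

[0] i0  sll.ALU  -- WAW r4
[1] i1  sub.ALU  -- RAW r4
[2] i2  beq.BR  -- no-port BR/MEM
[3] i3  ld.MEM  -- no-port MEM/BR
[4] i4&i5  bne.BR xor.ALU  -- 2-wide
[5] i6&i7  blt.BR add.ALU  -- 2-wide
[6] i8&i9  mul.MUL ld.MEM  -- 2-wide
[7] i10&i11  add.ALU ld.MEM  -- 2-wide
[8] i12  ld.MEM  -- tail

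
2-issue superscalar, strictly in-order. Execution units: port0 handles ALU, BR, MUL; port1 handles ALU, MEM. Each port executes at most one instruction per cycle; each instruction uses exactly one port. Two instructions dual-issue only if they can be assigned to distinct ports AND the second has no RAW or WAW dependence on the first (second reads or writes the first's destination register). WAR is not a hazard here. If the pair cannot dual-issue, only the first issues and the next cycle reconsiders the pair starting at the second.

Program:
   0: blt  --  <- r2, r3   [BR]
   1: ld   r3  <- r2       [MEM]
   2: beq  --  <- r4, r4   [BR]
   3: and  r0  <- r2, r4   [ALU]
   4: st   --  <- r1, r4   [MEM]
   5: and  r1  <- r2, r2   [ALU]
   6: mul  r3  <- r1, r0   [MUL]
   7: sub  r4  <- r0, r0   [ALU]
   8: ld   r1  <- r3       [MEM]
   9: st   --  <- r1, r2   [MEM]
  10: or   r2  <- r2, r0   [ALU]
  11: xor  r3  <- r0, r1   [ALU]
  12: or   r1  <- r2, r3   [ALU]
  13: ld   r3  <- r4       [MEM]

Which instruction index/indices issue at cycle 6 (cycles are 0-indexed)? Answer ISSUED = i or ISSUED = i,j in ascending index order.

ISSUED = 11

t=0 i0+i1:blt.BR;ld.MEM ; pair
t=1 i2+i3:beq.BR;and.ALU ; pair
t=2 i4+i5:st.MEM;and.ALU ; pair
t=3 i6+i7:mul.MUL;sub.ALU ; pair
t=4 i8:ld.MEM ; no-port MEM/MEM
t=5 i9+i10:st.MEM;or.ALU ; pair
t=6 i11:xor.ALU ; RAW r3
t=7 i12+i13:or.ALU;ld.MEM ; pair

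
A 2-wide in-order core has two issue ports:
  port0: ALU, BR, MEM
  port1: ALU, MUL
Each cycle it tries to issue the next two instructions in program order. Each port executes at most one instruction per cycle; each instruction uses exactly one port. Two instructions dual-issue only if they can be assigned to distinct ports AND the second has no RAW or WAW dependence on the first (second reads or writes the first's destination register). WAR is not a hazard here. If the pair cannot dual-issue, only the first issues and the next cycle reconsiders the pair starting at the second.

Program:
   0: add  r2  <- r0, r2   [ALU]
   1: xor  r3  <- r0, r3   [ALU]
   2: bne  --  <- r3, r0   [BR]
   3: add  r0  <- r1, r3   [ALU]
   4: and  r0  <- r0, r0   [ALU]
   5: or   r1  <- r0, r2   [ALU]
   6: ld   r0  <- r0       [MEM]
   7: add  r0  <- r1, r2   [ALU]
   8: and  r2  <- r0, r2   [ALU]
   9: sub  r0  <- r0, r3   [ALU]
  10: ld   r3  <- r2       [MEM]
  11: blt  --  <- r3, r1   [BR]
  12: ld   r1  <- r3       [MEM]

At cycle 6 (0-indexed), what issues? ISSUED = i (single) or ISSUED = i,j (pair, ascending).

ISSUED = 10

0. add/xor @i0&i1  | pair
1. bne/add @i2&i3  | pair
2. and @i4  | RAW r0
3. or/ld @i5&i6  | pair
4. add @i7  | RAW r0
5. and/sub @i8&i9  | pair
6. ld @i10  | no-port MEM/BR
7. blt @i11  | no-port BR/MEM
8. ld @i12  | tail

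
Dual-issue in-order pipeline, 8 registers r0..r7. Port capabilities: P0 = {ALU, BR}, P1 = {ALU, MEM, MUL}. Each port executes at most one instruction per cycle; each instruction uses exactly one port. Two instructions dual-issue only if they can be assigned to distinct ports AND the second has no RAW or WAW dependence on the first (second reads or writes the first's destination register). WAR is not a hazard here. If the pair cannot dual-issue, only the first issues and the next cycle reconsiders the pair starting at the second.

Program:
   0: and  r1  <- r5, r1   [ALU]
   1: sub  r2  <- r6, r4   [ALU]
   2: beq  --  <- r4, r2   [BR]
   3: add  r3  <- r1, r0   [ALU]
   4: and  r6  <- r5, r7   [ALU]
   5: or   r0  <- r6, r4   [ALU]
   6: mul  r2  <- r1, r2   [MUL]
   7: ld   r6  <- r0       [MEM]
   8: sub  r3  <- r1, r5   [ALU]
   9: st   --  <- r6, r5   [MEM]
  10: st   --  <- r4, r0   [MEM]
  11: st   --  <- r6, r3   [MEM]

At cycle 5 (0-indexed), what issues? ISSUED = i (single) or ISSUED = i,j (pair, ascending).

c0: i0+i1 and+sub  dual
c1: i2+i3 beq+add  dual
c2: i4 and  RAW r6
c3: i5+i6 or+mul  dual
c4: i7+i8 ld+sub  dual
c5: i9 st  no-port MEM/MEM
c6: i10 st  no-port MEM/MEM
c7: i11 st  tail

ISSUED = 9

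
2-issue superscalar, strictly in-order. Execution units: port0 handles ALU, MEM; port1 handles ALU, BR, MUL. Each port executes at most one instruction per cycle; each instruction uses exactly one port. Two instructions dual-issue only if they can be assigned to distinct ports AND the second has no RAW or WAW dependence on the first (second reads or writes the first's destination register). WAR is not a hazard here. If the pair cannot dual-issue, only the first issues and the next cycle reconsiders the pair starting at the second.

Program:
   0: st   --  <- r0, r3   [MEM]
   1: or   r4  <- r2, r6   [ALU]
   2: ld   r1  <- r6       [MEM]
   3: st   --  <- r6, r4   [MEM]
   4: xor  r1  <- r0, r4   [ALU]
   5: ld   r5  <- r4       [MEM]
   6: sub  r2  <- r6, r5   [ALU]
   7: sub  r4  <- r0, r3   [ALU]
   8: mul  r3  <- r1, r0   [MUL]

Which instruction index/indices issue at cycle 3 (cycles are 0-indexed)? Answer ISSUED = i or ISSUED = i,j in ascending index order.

ISSUED = 5

  cy0 -> i0&i1 (st/or) dual
  cy1 -> i2 (ld) no-port MEM/MEM
  cy2 -> i3&i4 (st/xor) dual
  cy3 -> i5 (ld) RAW r5
  cy4 -> i6&i7 (sub/sub) dual
  cy5 -> i8 (mul) tail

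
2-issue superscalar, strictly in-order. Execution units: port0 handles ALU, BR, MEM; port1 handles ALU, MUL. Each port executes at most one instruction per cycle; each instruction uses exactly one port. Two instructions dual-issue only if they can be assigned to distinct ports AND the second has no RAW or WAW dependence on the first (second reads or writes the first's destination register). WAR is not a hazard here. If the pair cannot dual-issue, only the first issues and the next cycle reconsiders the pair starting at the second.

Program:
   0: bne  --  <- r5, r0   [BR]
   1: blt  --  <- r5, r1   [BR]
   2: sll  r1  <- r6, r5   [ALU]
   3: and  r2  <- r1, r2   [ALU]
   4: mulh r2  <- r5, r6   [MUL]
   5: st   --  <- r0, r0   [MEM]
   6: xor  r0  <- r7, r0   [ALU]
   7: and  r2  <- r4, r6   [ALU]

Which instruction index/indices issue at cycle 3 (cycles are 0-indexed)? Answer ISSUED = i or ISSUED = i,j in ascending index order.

ISSUED = 4,5

#0 head=0: bne.BR i0 no-port BR/BR
#1 head=1: blt.BR sll.ALU i1&i2 2-wide
#2 head=3: and.ALU i3 WAW r2
#3 head=4: mulh.MUL st.MEM i4&i5 2-wide
#4 head=6: xor.ALU and.ALU i6&i7 2-wide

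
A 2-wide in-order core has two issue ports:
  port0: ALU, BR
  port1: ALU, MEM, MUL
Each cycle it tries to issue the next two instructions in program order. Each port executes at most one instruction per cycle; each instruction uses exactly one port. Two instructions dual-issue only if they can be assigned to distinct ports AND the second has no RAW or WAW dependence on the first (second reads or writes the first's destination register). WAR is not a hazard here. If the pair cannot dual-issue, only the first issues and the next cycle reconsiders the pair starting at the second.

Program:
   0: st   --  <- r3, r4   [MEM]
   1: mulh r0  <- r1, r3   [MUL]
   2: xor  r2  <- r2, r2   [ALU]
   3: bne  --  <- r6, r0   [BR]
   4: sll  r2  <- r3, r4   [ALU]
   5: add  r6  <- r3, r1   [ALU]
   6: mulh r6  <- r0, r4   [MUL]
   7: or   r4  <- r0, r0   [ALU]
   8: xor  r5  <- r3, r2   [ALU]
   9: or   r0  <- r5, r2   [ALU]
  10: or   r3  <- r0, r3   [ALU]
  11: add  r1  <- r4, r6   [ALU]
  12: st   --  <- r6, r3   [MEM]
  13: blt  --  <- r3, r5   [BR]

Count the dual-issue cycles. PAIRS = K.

0. st @i0  | no-port MEM/MUL
1. mulh/xor @i1&i2  | pair
2. bne/sll @i3&i4  | pair
3. add @i5  | WAW r6
4. mulh/or @i6&i7  | pair
5. xor @i8  | RAW r5
6. or @i9  | RAW r0
7. or/add @i10&i11  | pair
8. st/blt @i12&i13  | pair

PAIRS = 5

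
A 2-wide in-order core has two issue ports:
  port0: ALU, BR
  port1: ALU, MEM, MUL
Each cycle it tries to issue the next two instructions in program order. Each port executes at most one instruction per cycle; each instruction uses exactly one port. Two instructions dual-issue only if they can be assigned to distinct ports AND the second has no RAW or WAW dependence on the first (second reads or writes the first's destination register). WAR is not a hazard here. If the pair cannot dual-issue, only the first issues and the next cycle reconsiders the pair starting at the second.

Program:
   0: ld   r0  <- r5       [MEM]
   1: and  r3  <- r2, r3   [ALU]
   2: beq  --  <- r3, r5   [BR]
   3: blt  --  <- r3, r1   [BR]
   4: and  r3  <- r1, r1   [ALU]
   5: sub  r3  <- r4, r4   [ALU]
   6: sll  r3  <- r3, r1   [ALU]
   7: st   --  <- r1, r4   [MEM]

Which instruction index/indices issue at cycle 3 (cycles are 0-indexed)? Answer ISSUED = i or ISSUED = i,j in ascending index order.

ISSUED = 5

t=0 i0/i1:ld.MEM;and.ALU ; 2-wide
t=1 i2:beq.BR ; no-port BR/BR
t=2 i3/i4:blt.BR;and.ALU ; 2-wide
t=3 i5:sub.ALU ; RAW+WAW r3
t=4 i6/i7:sll.ALU;st.MEM ; 2-wide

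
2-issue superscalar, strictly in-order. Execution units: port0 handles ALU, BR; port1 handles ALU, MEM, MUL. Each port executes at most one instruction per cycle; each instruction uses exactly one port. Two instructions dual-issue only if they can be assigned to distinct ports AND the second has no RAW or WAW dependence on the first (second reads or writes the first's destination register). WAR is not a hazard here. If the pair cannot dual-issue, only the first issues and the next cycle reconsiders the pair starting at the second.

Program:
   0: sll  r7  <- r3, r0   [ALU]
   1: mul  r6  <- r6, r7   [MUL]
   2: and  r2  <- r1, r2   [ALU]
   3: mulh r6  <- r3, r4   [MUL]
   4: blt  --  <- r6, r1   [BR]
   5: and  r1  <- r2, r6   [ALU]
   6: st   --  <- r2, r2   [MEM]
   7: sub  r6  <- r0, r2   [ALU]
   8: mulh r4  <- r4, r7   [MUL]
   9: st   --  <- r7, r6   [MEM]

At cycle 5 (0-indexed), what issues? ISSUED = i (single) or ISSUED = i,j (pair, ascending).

  cy0 -> i0 (sll.ALU) RAW r7
  cy1 -> i1+i2 (mul.MUL and.ALU) 2-wide
  cy2 -> i3 (mulh.MUL) RAW r6
  cy3 -> i4+i5 (blt.BR and.ALU) 2-wide
  cy4 -> i6+i7 (st.MEM sub.ALU) 2-wide
  cy5 -> i8 (mulh.MUL) no-port MUL/MEM
  cy6 -> i9 (st.MEM) tail

ISSUED = 8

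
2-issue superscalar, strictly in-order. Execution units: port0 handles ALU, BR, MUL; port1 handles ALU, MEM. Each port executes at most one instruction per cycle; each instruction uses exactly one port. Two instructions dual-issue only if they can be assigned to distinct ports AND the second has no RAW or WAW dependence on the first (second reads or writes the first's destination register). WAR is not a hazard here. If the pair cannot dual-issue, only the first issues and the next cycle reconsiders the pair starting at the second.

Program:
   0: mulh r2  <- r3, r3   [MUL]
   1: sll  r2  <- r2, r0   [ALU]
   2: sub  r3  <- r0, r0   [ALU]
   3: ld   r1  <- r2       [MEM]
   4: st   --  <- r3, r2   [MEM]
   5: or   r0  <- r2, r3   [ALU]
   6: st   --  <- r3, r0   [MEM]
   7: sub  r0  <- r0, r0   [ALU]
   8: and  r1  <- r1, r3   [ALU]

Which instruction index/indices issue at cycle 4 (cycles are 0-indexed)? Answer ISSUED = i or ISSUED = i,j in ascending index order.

t=0 i0:mulh ; RAW+WAW r2
t=1 i1+i2:sll+sub ; 2-wide
t=2 i3:ld ; no-port MEM/MEM
t=3 i4+i5:st+or ; 2-wide
t=4 i6+i7:st+sub ; 2-wide
t=5 i8:and ; tail

ISSUED = 6,7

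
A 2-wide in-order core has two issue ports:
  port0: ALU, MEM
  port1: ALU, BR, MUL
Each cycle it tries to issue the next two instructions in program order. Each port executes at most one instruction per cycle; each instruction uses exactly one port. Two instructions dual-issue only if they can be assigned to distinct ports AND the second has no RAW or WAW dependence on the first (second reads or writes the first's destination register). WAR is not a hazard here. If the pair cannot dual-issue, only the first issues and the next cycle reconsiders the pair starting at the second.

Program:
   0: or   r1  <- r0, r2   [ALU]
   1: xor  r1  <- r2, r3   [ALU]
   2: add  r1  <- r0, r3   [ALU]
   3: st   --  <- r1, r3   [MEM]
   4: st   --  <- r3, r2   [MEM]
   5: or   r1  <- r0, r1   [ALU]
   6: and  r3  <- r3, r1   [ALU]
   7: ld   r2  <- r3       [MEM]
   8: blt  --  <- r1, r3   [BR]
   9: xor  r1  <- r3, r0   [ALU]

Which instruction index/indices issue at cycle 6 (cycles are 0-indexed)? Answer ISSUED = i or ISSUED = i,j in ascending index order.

0. or.ALU @i0  | WAW r1
1. xor.ALU @i1  | WAW r1
2. add.ALU @i2  | RAW r1
3. st.MEM @i3  | no-port MEM/MEM
4. st.MEM/or.ALU @i4,i5  | dual
5. and.ALU @i6  | RAW r3
6. ld.MEM/blt.BR @i7,i8  | dual
7. xor.ALU @i9  | tail

ISSUED = 7,8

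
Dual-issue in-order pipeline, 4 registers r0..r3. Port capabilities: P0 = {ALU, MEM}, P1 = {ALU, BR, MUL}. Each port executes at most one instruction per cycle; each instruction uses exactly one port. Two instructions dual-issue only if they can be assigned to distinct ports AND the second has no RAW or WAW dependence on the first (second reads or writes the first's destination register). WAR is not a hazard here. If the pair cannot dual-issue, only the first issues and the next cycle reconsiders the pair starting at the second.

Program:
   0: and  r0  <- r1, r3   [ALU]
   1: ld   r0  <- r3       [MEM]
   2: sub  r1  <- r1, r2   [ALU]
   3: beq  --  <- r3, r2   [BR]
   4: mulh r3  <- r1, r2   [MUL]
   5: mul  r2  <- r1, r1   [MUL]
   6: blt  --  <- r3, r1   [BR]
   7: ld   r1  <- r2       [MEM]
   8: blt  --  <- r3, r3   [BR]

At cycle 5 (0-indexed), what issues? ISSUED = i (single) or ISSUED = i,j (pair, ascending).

ISSUED = 6,7

0. and.ALU @i0  | WAW r0
1. ld.MEM;sub.ALU @i1+i2  | 2-wide
2. beq.BR @i3  | no-port BR/MUL
3. mulh.MUL @i4  | no-port MUL/MUL
4. mul.MUL @i5  | no-port MUL/BR
5. blt.BR;ld.MEM @i6+i7  | 2-wide
6. blt.BR @i8  | tail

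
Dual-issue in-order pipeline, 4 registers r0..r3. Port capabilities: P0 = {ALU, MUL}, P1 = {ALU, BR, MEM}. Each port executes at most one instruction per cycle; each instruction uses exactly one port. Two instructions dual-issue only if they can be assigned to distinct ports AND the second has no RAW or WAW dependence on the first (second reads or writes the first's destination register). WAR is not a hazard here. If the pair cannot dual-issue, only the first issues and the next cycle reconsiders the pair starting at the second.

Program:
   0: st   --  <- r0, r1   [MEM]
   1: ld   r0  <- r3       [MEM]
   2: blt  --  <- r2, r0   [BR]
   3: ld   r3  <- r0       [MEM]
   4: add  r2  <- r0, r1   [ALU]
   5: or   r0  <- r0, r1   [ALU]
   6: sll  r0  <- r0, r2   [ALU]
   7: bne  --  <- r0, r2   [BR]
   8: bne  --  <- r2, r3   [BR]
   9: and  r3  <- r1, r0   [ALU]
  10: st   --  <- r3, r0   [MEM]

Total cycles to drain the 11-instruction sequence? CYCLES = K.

CYCLES = 9

c0: i0 st.MEM  no-port MEM/MEM
c1: i1 ld.MEM  no-port MEM/BR
c2: i2 blt.BR  no-port BR/MEM
c3: i3,i4 ld.MEM add.ALU  2-wide
c4: i5 or.ALU  RAW+WAW r0
c5: i6 sll.ALU  RAW r0
c6: i7 bne.BR  no-port BR/BR
c7: i8,i9 bne.BR and.ALU  2-wide
c8: i10 st.MEM  tail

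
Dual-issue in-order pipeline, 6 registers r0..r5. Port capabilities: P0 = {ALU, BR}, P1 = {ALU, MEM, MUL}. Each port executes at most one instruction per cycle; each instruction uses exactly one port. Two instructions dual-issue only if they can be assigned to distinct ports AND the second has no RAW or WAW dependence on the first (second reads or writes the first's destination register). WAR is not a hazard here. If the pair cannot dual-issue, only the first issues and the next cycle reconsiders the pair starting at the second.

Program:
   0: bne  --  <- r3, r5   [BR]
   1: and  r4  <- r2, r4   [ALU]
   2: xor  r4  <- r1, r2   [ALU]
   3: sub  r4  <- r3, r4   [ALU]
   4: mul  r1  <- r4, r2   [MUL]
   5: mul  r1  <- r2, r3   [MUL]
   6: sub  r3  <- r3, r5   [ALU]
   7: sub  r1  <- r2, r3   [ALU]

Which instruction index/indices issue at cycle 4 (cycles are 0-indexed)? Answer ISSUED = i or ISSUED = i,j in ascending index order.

ISSUED = 5,6

[0] i0&i1  bne.BR+and.ALU  -- dual
[1] i2  xor.ALU  -- RAW+WAW r4
[2] i3  sub.ALU  -- RAW r4
[3] i4  mul.MUL  -- no-port MUL/MUL
[4] i5&i6  mul.MUL+sub.ALU  -- dual
[5] i7  sub.ALU  -- tail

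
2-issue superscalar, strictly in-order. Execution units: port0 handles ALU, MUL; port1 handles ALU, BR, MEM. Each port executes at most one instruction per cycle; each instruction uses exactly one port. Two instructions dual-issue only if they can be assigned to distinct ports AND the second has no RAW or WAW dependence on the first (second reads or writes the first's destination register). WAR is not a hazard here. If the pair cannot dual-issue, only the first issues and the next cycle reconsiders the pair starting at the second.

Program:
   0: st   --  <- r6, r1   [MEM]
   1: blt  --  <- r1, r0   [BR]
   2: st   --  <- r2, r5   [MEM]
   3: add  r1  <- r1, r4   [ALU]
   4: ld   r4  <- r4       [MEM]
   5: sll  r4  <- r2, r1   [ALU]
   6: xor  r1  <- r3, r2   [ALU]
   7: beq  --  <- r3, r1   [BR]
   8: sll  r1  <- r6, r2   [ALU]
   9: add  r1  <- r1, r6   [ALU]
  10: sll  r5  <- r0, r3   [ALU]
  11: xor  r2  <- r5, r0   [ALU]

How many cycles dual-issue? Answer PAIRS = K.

c0: i0 st  no-port MEM/BR
c1: i1 blt  no-port BR/MEM
c2: i2+i3 st/add  pair
c3: i4 ld  WAW r4
c4: i5+i6 sll/xor  pair
c5: i7+i8 beq/sll  pair
c6: i9+i10 add/sll  pair
c7: i11 xor  tail

PAIRS = 4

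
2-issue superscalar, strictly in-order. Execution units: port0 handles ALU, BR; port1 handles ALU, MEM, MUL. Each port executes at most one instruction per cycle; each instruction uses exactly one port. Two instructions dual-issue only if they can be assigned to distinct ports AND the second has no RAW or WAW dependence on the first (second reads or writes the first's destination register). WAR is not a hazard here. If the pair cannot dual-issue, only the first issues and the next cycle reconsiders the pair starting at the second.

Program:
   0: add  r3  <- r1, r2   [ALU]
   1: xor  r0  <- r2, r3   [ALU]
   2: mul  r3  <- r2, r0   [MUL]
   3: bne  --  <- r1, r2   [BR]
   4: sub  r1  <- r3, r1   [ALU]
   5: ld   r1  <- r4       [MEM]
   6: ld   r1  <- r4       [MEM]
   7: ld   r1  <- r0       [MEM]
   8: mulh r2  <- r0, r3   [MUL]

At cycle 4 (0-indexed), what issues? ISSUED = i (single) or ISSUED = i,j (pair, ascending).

  cy0 -> i0 (add.ALU) RAW r3
  cy1 -> i1 (xor.ALU) RAW r0
  cy2 -> i2&i3 (mul.MUL+bne.BR) 2-wide
  cy3 -> i4 (sub.ALU) WAW r1
  cy4 -> i5 (ld.MEM) no-port MEM/MEM
  cy5 -> i6 (ld.MEM) no-port MEM/MEM
  cy6 -> i7 (ld.MEM) no-port MEM/MUL
  cy7 -> i8 (mulh.MUL) tail

ISSUED = 5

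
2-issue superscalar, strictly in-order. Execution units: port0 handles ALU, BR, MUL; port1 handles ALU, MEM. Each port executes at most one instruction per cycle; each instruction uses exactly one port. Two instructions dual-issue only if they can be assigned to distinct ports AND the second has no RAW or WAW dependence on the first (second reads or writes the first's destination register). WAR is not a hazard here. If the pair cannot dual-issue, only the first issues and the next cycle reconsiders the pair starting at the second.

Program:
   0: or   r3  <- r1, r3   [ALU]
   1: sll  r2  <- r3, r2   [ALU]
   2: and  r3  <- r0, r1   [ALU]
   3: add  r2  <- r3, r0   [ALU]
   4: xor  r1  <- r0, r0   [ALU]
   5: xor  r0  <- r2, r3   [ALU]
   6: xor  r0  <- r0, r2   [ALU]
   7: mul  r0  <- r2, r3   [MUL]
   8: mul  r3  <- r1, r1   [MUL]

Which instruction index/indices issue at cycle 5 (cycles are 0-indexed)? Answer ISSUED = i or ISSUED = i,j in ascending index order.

  cy0 -> i0 (or.ALU) RAW r3
  cy1 -> i1+i2 (sll.ALU and.ALU) pair
  cy2 -> i3+i4 (add.ALU xor.ALU) pair
  cy3 -> i5 (xor.ALU) RAW+WAW r0
  cy4 -> i6 (xor.ALU) WAW r0
  cy5 -> i7 (mul.MUL) no-port MUL/MUL
  cy6 -> i8 (mul.MUL) tail

ISSUED = 7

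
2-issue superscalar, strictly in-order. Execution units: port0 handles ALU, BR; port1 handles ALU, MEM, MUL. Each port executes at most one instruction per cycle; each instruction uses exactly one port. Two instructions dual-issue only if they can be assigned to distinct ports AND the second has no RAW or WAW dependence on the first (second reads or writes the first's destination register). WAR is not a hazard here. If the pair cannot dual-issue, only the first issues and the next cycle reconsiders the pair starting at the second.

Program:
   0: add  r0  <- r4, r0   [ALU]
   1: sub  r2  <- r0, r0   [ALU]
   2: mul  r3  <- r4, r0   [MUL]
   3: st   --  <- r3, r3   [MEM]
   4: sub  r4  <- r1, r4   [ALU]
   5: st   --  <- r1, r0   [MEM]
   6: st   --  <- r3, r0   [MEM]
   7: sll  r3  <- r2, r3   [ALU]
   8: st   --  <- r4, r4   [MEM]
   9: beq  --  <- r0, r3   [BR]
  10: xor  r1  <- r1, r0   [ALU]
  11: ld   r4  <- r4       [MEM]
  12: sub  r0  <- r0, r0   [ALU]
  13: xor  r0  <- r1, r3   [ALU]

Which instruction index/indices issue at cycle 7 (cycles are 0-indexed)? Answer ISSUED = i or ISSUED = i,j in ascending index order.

ISSUED = 12

c0: i0 add.ALU  RAW r0
c1: i1&i2 sub.ALU mul.MUL  2-wide
c2: i3&i4 st.MEM sub.ALU  2-wide
c3: i5 st.MEM  no-port MEM/MEM
c4: i6&i7 st.MEM sll.ALU  2-wide
c5: i8&i9 st.MEM beq.BR  2-wide
c6: i10&i11 xor.ALU ld.MEM  2-wide
c7: i12 sub.ALU  WAW r0
c8: i13 xor.ALU  tail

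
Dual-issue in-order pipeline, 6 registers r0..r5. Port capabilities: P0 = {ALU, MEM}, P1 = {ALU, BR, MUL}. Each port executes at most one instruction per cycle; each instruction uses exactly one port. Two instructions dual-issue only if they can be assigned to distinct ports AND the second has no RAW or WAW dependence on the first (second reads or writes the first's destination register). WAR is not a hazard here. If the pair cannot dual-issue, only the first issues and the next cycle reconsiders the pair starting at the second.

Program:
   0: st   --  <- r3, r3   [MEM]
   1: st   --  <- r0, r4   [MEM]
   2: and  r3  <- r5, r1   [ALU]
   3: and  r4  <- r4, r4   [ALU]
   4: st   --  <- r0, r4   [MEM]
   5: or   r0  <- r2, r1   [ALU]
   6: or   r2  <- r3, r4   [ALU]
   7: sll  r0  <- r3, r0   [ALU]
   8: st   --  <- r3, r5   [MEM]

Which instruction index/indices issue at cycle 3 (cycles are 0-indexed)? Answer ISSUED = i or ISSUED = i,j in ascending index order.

ISSUED = 4,5

#0 head=0: st i0 no-port MEM/MEM
#1 head=1: st;and i1+i2 dual
#2 head=3: and i3 RAW r4
#3 head=4: st;or i4+i5 dual
#4 head=6: or;sll i6+i7 dual
#5 head=8: st i8 tail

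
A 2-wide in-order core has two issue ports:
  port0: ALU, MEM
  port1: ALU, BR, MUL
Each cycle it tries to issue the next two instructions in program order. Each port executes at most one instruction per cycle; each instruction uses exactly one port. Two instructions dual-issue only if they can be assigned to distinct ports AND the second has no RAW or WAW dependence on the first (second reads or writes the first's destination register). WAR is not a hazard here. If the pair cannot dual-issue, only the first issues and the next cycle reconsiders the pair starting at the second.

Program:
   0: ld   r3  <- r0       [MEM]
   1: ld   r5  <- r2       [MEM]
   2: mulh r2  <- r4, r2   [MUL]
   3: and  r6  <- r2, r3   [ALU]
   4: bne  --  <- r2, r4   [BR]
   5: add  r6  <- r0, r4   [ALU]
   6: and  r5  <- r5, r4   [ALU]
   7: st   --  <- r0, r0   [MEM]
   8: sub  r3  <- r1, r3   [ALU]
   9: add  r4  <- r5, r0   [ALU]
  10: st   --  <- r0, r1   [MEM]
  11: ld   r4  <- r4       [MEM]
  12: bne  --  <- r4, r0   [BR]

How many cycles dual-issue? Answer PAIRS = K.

c0: i0 ld  no-port MEM/MEM
c1: i1&i2 ld mulh  2-wide
c2: i3&i4 and bne  2-wide
c3: i5&i6 add and  2-wide
c4: i7&i8 st sub  2-wide
c5: i9&i10 add st  2-wide
c6: i11 ld  RAW r4
c7: i12 bne  tail

PAIRS = 5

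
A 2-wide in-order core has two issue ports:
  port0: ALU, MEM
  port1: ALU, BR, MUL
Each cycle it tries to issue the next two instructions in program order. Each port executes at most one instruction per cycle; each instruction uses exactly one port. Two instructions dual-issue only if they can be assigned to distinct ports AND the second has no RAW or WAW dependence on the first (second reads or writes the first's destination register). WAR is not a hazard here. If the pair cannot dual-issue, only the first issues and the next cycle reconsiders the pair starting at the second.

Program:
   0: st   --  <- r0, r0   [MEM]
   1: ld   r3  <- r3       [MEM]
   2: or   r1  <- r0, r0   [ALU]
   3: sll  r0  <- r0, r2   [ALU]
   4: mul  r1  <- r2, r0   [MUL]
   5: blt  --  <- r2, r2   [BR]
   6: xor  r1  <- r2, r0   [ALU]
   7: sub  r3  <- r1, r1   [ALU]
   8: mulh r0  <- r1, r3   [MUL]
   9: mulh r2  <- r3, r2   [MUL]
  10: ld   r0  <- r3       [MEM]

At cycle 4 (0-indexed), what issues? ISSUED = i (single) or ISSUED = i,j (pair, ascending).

#0 head=0: st.MEM i0 no-port MEM/MEM
#1 head=1: ld.MEM or.ALU i1+i2 pair
#2 head=3: sll.ALU i3 RAW r0
#3 head=4: mul.MUL i4 no-port MUL/BR
#4 head=5: blt.BR xor.ALU i5+i6 pair
#5 head=7: sub.ALU i7 RAW r3
#6 head=8: mulh.MUL i8 no-port MUL/MUL
#7 head=9: mulh.MUL ld.MEM i9+i10 pair

ISSUED = 5,6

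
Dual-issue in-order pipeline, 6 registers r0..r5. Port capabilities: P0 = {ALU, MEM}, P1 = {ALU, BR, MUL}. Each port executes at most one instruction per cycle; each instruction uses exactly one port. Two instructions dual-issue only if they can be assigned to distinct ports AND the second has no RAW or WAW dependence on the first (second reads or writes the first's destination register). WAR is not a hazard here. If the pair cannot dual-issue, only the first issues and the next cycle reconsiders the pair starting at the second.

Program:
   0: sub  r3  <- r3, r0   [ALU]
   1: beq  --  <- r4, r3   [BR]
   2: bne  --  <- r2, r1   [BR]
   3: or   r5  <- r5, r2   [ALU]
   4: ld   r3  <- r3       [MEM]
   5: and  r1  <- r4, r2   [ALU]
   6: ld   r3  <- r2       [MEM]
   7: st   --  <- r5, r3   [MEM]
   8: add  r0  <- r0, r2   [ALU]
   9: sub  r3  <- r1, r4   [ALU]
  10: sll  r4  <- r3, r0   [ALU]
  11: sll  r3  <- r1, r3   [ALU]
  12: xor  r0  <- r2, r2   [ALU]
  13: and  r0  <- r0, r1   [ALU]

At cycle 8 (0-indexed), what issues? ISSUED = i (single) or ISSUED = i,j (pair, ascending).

0. sub.ALU @i0  | RAW r3
1. beq.BR @i1  | no-port BR/BR
2. bne.BR;or.ALU @i2/i3  | 2-wide
3. ld.MEM;and.ALU @i4/i5  | 2-wide
4. ld.MEM @i6  | no-port MEM/MEM
5. st.MEM;add.ALU @i7/i8  | 2-wide
6. sub.ALU @i9  | RAW r3
7. sll.ALU;sll.ALU @i10/i11  | 2-wide
8. xor.ALU @i12  | RAW+WAW r0
9. and.ALU @i13  | tail

ISSUED = 12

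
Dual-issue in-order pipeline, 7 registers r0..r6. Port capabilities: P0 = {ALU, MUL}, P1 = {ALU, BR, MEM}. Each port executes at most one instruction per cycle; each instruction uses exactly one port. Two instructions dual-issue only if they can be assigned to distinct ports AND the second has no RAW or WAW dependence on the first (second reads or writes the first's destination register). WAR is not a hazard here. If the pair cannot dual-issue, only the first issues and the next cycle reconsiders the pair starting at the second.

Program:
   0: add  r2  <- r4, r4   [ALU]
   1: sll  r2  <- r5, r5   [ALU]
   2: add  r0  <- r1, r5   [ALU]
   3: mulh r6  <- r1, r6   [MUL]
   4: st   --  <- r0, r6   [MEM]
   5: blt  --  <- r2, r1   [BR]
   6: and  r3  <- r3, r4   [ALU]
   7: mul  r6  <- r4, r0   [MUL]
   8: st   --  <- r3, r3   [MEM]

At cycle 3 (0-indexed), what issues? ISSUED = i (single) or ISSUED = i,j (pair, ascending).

c0: i0 add.ALU  WAW r2
c1: i1+i2 sll.ALU/add.ALU  dual
c2: i3 mulh.MUL  RAW r6
c3: i4 st.MEM  no-port MEM/BR
c4: i5+i6 blt.BR/and.ALU  dual
c5: i7+i8 mul.MUL/st.MEM  dual

ISSUED = 4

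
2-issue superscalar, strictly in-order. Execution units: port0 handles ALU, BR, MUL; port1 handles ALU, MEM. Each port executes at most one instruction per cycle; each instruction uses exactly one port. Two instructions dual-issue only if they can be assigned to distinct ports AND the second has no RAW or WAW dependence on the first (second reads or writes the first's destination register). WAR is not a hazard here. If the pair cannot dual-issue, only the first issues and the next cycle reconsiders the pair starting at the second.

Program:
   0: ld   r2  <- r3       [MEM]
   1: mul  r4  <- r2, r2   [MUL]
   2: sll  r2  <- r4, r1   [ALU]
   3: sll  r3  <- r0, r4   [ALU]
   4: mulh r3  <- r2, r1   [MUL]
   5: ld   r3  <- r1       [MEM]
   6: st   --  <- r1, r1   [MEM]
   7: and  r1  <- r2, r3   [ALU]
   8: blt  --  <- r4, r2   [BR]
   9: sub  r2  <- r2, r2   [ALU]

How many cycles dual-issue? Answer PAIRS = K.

[0] i0  ld  -- RAW r2
[1] i1  mul  -- RAW r4
[2] i2&i3  sll;sll  -- 2-wide
[3] i4  mulh  -- WAW r3
[4] i5  ld  -- no-port MEM/MEM
[5] i6&i7  st;and  -- 2-wide
[6] i8&i9  blt;sub  -- 2-wide

PAIRS = 3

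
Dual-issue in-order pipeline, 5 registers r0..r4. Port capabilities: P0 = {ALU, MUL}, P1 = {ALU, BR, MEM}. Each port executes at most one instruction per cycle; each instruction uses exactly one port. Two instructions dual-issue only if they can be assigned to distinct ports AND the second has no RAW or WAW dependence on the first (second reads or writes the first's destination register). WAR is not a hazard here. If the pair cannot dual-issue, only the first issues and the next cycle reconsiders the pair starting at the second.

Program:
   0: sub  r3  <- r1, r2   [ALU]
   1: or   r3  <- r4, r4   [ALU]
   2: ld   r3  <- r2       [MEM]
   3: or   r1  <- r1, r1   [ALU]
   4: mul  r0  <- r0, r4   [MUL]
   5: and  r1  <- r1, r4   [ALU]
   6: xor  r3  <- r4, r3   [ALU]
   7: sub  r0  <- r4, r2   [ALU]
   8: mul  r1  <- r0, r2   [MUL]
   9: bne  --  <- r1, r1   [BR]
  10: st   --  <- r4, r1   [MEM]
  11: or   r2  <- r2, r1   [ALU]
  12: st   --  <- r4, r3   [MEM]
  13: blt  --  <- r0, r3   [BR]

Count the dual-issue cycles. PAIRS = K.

0. sub @i0  | WAW r3
1. or @i1  | WAW r3
2. ld;or @i2&i3  | dual
3. mul;and @i4&i5  | dual
4. xor;sub @i6&i7  | dual
5. mul @i8  | RAW r1
6. bne @i9  | no-port BR/MEM
7. st;or @i10&i11  | dual
8. st @i12  | no-port MEM/BR
9. blt @i13  | tail

PAIRS = 4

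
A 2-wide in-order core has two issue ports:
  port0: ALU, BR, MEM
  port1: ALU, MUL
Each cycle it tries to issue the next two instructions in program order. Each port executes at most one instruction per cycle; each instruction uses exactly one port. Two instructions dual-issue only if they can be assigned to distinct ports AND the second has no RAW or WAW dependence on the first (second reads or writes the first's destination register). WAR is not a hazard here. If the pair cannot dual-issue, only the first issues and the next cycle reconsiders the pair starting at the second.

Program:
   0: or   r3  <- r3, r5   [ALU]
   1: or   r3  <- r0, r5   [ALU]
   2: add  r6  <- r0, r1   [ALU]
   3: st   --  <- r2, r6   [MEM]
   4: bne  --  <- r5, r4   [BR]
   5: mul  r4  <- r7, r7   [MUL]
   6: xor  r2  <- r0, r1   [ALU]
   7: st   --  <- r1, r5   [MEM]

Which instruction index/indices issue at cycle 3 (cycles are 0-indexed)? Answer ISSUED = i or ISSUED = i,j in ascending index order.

ISSUED = 4,5

  cy0 -> i0 (or.ALU) WAW r3
  cy1 -> i1+i2 (or.ALU/add.ALU) dual
  cy2 -> i3 (st.MEM) no-port MEM/BR
  cy3 -> i4+i5 (bne.BR/mul.MUL) dual
  cy4 -> i6+i7 (xor.ALU/st.MEM) dual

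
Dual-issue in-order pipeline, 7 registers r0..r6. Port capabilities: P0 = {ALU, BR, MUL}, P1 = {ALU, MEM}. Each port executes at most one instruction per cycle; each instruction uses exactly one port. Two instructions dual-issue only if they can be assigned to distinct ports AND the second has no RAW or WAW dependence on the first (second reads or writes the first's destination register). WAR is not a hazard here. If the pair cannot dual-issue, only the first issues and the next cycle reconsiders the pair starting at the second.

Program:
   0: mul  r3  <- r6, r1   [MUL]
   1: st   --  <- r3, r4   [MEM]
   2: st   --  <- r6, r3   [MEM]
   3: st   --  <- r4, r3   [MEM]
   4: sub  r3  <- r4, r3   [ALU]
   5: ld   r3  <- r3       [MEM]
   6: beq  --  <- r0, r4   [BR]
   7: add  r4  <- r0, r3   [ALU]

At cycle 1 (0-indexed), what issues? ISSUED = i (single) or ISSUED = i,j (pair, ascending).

#0 head=0: mul i0 RAW r3
#1 head=1: st i1 no-port MEM/MEM
#2 head=2: st i2 no-port MEM/MEM
#3 head=3: st sub i3&i4 dual
#4 head=5: ld beq i5&i6 dual
#5 head=7: add i7 tail

ISSUED = 1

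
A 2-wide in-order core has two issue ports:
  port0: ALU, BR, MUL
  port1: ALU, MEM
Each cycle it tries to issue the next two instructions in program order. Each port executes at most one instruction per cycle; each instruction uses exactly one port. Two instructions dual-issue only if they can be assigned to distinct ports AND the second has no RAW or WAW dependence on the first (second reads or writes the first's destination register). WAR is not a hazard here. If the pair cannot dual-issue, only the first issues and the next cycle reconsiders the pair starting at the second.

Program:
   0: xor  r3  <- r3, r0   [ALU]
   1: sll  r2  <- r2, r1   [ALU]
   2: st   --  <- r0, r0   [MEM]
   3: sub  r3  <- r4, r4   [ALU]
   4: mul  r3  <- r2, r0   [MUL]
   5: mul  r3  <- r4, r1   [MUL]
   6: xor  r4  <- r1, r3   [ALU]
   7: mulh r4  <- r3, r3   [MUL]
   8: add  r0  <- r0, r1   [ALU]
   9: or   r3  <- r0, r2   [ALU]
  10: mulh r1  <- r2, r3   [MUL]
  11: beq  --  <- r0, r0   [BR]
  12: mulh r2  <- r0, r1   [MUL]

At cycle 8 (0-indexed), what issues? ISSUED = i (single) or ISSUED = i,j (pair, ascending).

ISSUED = 11

t=0 i0&i1:xor sll ; 2-wide
t=1 i2&i3:st sub ; 2-wide
t=2 i4:mul ; no-port MUL/MUL
t=3 i5:mul ; RAW r3
t=4 i6:xor ; WAW r4
t=5 i7&i8:mulh add ; 2-wide
t=6 i9:or ; RAW r3
t=7 i10:mulh ; no-port MUL/BR
t=8 i11:beq ; no-port BR/MUL
t=9 i12:mulh ; tail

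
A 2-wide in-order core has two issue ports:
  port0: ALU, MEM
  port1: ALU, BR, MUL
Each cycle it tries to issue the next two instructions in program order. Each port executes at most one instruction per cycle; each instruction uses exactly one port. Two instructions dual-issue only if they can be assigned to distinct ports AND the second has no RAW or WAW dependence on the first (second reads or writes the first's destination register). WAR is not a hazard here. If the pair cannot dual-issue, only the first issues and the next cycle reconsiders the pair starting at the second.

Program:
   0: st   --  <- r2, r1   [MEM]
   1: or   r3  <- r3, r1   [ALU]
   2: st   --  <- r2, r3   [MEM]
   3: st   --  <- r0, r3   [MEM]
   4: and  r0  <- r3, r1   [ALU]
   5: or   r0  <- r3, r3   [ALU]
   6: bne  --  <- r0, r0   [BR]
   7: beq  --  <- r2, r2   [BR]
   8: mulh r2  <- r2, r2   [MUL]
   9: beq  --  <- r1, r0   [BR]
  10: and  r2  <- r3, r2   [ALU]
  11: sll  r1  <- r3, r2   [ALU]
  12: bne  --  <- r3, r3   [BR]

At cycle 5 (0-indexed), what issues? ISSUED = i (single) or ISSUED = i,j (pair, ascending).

ISSUED = 7

t=0 i0,i1:st;or ; pair
t=1 i2:st ; no-port MEM/MEM
t=2 i3,i4:st;and ; pair
t=3 i5:or ; RAW r0
t=4 i6:bne ; no-port BR/BR
t=5 i7:beq ; no-port BR/MUL
t=6 i8:mulh ; no-port MUL/BR
t=7 i9,i10:beq;and ; pair
t=8 i11,i12:sll;bne ; pair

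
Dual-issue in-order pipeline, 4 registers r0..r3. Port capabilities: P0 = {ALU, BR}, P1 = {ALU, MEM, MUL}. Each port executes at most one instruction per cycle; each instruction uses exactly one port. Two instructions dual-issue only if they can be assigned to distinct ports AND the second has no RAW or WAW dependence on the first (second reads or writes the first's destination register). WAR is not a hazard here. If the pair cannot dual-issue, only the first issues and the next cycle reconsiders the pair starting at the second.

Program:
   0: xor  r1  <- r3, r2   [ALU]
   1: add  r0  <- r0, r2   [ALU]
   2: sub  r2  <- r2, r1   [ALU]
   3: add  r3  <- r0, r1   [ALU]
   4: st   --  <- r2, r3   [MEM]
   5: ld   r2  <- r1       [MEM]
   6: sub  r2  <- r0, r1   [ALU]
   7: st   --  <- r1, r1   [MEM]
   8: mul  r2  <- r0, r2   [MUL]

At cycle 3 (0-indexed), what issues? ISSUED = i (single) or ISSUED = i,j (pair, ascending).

  cy0 -> i0+i1 (xor/add) pair
  cy1 -> i2+i3 (sub/add) pair
  cy2 -> i4 (st) no-port MEM/MEM
  cy3 -> i5 (ld) WAW r2
  cy4 -> i6+i7 (sub/st) pair
  cy5 -> i8 (mul) tail

ISSUED = 5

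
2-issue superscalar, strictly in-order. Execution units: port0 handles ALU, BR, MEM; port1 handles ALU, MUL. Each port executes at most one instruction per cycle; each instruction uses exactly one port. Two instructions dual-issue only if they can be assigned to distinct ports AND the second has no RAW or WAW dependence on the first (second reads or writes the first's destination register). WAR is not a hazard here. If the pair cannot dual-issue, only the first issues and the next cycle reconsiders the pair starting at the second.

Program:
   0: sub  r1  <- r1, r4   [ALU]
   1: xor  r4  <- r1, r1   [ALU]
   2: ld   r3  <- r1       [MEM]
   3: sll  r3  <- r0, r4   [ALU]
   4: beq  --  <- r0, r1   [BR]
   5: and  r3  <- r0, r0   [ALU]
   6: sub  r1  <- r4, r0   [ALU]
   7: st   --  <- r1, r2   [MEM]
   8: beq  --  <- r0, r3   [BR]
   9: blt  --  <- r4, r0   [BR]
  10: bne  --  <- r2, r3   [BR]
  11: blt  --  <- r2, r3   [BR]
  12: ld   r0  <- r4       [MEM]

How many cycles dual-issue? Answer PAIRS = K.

t=0 i0:sub.ALU ; RAW r1
t=1 i1+i2:xor.ALU;ld.MEM ; 2-wide
t=2 i3+i4:sll.ALU;beq.BR ; 2-wide
t=3 i5+i6:and.ALU;sub.ALU ; 2-wide
t=4 i7:st.MEM ; no-port MEM/BR
t=5 i8:beq.BR ; no-port BR/BR
t=6 i9:blt.BR ; no-port BR/BR
t=7 i10:bne.BR ; no-port BR/BR
t=8 i11:blt.BR ; no-port BR/MEM
t=9 i12:ld.MEM ; tail

PAIRS = 3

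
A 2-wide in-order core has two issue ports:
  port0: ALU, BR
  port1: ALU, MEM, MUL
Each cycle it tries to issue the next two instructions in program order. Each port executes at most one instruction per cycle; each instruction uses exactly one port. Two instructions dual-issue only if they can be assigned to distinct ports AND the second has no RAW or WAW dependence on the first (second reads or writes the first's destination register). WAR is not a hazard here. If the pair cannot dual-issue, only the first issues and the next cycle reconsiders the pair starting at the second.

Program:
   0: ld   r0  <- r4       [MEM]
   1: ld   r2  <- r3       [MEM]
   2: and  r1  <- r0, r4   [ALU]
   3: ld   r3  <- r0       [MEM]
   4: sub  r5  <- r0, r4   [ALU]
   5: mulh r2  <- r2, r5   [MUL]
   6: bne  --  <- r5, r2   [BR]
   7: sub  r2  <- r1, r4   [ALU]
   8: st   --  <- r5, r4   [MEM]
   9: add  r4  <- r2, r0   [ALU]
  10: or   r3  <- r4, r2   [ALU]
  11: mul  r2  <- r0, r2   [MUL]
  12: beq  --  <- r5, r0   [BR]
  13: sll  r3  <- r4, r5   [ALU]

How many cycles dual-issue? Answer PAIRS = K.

  cy0 -> i0 (ld) no-port MEM/MEM
  cy1 -> i1/i2 (ld/and) pair
  cy2 -> i3/i4 (ld/sub) pair
  cy3 -> i5 (mulh) RAW r2
  cy4 -> i6/i7 (bne/sub) pair
  cy5 -> i8/i9 (st/add) pair
  cy6 -> i10/i11 (or/mul) pair
  cy7 -> i12/i13 (beq/sll) pair

PAIRS = 6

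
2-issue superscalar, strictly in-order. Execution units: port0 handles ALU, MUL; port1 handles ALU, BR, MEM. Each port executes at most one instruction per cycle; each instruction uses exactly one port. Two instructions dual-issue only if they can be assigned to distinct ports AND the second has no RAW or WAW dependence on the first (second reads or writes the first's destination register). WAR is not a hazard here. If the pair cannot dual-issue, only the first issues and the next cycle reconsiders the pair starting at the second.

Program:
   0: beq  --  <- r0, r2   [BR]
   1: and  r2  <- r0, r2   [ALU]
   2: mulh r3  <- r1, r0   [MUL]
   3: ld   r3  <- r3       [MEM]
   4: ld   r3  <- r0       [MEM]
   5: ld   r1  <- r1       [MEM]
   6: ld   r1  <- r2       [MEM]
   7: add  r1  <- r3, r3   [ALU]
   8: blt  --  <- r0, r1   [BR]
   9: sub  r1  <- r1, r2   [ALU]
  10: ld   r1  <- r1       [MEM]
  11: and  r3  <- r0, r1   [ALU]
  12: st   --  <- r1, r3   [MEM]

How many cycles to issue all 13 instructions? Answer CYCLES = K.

0. beq.BR;and.ALU @i0,i1  | dual
1. mulh.MUL @i2  | RAW+WAW r3
2. ld.MEM @i3  | no-port MEM/MEM
3. ld.MEM @i4  | no-port MEM/MEM
4. ld.MEM @i5  | no-port MEM/MEM
5. ld.MEM @i6  | WAW r1
6. add.ALU @i7  | RAW r1
7. blt.BR;sub.ALU @i8,i9  | dual
8. ld.MEM @i10  | RAW r1
9. and.ALU @i11  | RAW r3
10. st.MEM @i12  | tail

CYCLES = 11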